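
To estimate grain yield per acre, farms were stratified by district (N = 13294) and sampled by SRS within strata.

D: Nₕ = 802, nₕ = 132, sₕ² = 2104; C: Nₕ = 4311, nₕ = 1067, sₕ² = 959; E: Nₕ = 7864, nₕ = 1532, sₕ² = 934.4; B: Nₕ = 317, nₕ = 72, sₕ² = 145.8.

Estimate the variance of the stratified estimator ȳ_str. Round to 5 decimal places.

Var(ȳ_str) = Σₕ Wₕ²(1 − fₕ)sₕ²/nₕ with Wₕ = Nₕ/N, N = 13294.
D: Wₕ = 0.06032797; term = 0.06032797²·(1 − 0.16458853)·2104/132 = 0.048462925.
C: Wₕ = 0.32428163; term = 0.32428163²·(1 − 0.24750638)·959/1067 = 0.071121631.
E: Wₕ = 0.59154506; term = 0.59154506²·(1 − 0.19481180)·934.4/1532 = 0.17184905.
B: Wₕ = 0.02384534; term = 0.02384534²·(1 − 0.22712934)·145.8/72 = 8.8989553 × 10^-4.
Sum = 0.2923235.

0.29232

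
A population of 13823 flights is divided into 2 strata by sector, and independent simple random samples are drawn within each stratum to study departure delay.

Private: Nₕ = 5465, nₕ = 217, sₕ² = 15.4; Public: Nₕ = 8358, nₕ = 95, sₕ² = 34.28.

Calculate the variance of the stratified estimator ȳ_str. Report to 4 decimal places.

0.1411

Var(ȳ_str) = Σₕ Wₕ²(1 − fₕ)sₕ²/nₕ with Wₕ = Nₕ/N, N = 13823.
Private: Wₕ = 0.39535557; term = 0.39535557²·(1 − 0.03970723)·15.4/217 = 0.010652226.
Public: Wₕ = 0.60464443; term = 0.60464443²·(1 − 0.01136636)·34.28/95 = 0.13042256.
Sum = 0.14107479.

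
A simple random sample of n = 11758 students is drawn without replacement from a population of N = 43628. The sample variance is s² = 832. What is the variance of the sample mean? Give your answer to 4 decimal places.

0.0517

Under SRS without replacement, Var(ȳ) = (1 − f)·s²/n with f = n/N = 11758/43628 = 0.26950582.
Var(ȳ) = (1 − 0.26950582)·832/11758 = 0.73049418·0.070760333 = 0.051690012.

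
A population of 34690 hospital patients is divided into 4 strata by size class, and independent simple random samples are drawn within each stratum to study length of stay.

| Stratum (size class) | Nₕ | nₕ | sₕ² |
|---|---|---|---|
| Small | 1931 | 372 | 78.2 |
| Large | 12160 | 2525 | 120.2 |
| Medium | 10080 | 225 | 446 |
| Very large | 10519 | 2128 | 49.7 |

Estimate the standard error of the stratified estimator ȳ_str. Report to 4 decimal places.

Var(ȳ_str) = Σₕ Wₕ²(1 − fₕ)sₕ²/nₕ with Wₕ = Nₕ/N, N = 34690.
Small: Wₕ = 0.05566446; term = 0.05566446²·(1 − 0.19264630)·78.2/372 = 5.258763 × 10^-4.
Large: Wₕ = 0.35053329; term = 0.35053329²·(1 − 0.20764803)·120.2/2525 = 0.0046346803.
Medium: Wₕ = 0.29057365; term = 0.29057365²·(1 − 0.02232143)·446/225 = 0.16362924.
Very large: Wₕ = 0.30322860; term = 0.30322860²·(1 − 0.20230060)·49.7/2128 = 0.0017130275.
Sum = 0.17050282.
SE = √(0.17050282) = 0.4129.

0.4129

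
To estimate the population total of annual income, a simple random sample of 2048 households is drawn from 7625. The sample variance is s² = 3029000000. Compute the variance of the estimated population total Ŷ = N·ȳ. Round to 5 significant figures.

Var(Ŷ) = N²·Var(ȳ) = N²·(1 − n/N)·s²/n.
f = 2048/7625 = 0.26859016; Var(ȳ) = 0.73140984·3029000000/2048 = 1.081758 × 10^6.
Var(Ŷ) = 7625² · (1.081758 × 10^6) = 6.2894086 × 10^13.

6.2894 × 10^13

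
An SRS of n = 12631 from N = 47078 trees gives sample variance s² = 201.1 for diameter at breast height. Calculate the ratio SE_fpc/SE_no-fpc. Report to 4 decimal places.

f = n/N = 12631/47078 = 0.26829942.
SE_no-fpc = √(s²/n) = 0.12617903; SE_fpc = √((1−f)s²/n) = 0.10793291.
Ratio = √(1−f) = 0.85539499.

0.8554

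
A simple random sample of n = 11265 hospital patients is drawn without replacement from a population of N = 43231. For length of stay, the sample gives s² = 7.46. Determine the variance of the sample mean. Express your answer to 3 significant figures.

Under SRS without replacement, Var(ȳ) = (1 − f)·s²/n with f = n/N = 11265/43231 = 0.26057690.
Var(ȳ) = (1 − 0.26057690)·7.46/11265 = 0.73942310·6.6222814 × 10^-4 = 4.8966678 × 10^-4.

4.90 × 10^-4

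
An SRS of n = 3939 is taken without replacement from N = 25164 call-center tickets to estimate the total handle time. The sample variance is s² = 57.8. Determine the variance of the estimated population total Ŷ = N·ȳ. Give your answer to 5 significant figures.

Var(Ŷ) = N²·Var(ȳ) = N²·(1 − n/N)·s²/n.
f = 3939/25164 = 0.15653314; Var(ȳ) = 0.84346686·57.8/3939 = 0.012376843.
Var(Ŷ) = 25164² · 0.012376843 = 7.8373499 × 10^6.

7.8373 × 10^6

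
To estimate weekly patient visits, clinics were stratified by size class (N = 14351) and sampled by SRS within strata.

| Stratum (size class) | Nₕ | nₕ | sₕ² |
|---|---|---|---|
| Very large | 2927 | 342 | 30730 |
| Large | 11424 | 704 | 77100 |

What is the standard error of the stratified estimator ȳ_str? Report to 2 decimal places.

Var(ȳ_str) = Σₕ Wₕ²(1 − fₕ)sₕ²/nₕ with Wₕ = Nₕ/N, N = 14351.
Very large: Wₕ = 0.20395791; term = 0.20395791²·(1 − 0.11684318)·30730/342 = 3.301075.
Large: Wₕ = 0.79604209; term = 0.79604209²·(1 − 0.06162465)·77100/704 = 65.122396.
Sum = 68.423471.
SE = √(68.423471) = 8.27.

8.27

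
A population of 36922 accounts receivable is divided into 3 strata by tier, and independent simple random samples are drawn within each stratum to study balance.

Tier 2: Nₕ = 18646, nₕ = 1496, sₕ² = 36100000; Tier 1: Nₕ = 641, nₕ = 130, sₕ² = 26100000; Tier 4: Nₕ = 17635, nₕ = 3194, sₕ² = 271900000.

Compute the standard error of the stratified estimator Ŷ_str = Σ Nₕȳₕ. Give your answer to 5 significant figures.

Var(Ŷ_str) = Σₕ Nₕ²(1 − fₕ)sₕ²/nₕ.
Tier 2: 18646²·(1 − 1496/18646)·36100000/1496 = 7.7165898 × 10^12.
Tier 1: 641²·(1 − 130/641)·26100000/130 = 6.5762162 × 10^10.
Tier 4: 17635²·(1 − 3194/17635)·271900000/3194 = 2.1679388 × 10^13.
Sum = 2.946174 × 10^13.
SE = √(2.946174 × 10^13) = 5.4279 × 10^6.

5.4279 × 10^6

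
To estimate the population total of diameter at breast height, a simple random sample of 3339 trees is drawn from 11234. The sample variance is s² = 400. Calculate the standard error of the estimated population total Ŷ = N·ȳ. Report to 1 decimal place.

3259.6

Var(Ŷ) = N²·Var(ȳ) = N²·(1 − n/N)·s²/n.
f = 3339/11234 = 0.29722272; Var(ȳ) = 0.70277728·400/3339 = 0.084190151.
Var(Ŷ) = 11234² · 0.084190151 = 1.0625029 × 10^7.
SE(Ŷ) = √(1.0625029 × 10^7) = 3259.6.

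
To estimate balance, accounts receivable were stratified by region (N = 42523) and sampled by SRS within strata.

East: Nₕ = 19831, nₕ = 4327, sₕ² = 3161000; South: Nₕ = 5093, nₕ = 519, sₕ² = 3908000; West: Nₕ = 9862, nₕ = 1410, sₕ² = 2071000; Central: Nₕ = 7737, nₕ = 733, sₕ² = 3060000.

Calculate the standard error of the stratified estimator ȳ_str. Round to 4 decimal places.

Var(ȳ_str) = Σₕ Wₕ²(1 − fₕ)sₕ²/nₕ with Wₕ = Nₕ/N, N = 42523.
East: Wₕ = 0.46635938; term = 0.46635938²·(1 − 0.21819374)·3161000/4327 = 124.21618.
South: Wₕ = 0.11977048; term = 0.11977048²·(1 − 0.10190457)·3908000/519 = 97.008377.
West: Wₕ = 0.23192155; term = 0.23192155²·(1 − 0.14297303)·2071000/1410 = 67.707641.
Central: Wₕ = 0.18194859; term = 0.18194859²·(1 − 0.09473956)·3060000/733 = 125.10895.
Sum = 414.04115.
SE = √(414.04115) = 20.3480.

20.3480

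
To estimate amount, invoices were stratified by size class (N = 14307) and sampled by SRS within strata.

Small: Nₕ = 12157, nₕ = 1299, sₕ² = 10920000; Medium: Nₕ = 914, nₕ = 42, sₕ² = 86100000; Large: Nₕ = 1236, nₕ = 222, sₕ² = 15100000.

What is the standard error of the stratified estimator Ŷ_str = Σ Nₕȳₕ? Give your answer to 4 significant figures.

Var(Ŷ_str) = Σₕ Nₕ²(1 − fₕ)sₕ²/nₕ.
Small: 12157²·(1 − 1299/12157)·10920000/1299 = 1.1096595 × 10^12.
Medium: 914²·(1 − 42/914)·86100000/42 = 1.6338664 × 10^12.
Large: 1236²·(1 − 222/1236)·15100000/222 = 8.5247254 × 10^10.
Sum = 2.8287732 × 10^12.
SE = √(2.8287732 × 10^12) = 1.682 × 10^6.

1.682 × 10^6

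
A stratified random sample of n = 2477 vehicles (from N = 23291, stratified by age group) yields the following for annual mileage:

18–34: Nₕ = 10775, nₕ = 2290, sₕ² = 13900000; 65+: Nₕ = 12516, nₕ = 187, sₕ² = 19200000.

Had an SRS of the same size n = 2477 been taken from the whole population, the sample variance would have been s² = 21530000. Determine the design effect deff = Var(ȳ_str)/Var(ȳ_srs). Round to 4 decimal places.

Var(ȳ_str) = Σ Wₕ²(1−fₕ)sₕ²/nₕ with Wₕ = Nₕ/23291:
  18–34: (10775/23291)²·(1−2290/10775)·13900000/2290 = 1022.9918
  65+: (12516/23291)²·(1−187/12516)·19200000/187 = 29206.315
  → Var(ȳ_str) = 30229.307.
Var(ȳ_srs) = (1 − 2477/23291)·21530000/2477 = 7767.5747.
deff = 30229.307 / 7767.5747 = 3.8917.

3.8917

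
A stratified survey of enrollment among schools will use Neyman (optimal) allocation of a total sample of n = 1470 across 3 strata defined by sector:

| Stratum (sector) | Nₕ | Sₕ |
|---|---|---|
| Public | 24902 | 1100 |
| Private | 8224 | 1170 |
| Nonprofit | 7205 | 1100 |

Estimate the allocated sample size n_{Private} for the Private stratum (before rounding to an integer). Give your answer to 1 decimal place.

314.7

Neyman allocation: nₕ = n·NₕSₕ / Σⱼ NⱼSⱼ.
Σ NⱼSⱼ = 24902·1100 + 8224·1170 + 7205·1100 = 4.493978 × 10^7.
n_{Private} = 1470·8224·1170 / (4.493978 × 10^7) = 314.7.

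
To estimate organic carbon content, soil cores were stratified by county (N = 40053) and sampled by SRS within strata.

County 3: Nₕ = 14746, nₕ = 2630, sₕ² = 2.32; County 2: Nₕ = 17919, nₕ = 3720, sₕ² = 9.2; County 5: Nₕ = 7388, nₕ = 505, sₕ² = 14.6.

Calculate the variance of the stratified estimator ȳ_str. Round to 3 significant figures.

0.00141

Var(ȳ_str) = Σₕ Wₕ²(1 − fₕ)sₕ²/nₕ with Wₕ = Nₕ/N, N = 40053.
County 3: Wₕ = 0.36816219; term = 0.36816219²·(1 − 0.17835345)·2.32/2630 = 9.8241646 × 10^-5.
County 2: Wₕ = 0.44738222; term = 0.44738222²·(1 − 0.20760087)·9.2/3720 = 3.9223497 × 10^-4.
County 5: Wₕ = 0.18445560; term = 0.18445560²·(1 − 0.06835409)·14.6/505 = 9.1642311 × 10^-4.
Sum = 0.0014068997.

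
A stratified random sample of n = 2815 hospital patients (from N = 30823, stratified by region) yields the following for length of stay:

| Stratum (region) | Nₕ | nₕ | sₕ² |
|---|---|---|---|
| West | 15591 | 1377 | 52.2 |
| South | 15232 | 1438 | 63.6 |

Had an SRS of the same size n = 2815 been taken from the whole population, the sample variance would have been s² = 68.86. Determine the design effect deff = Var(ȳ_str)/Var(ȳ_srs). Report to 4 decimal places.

0.8379

Var(ȳ_str) = Σ Wₕ²(1−fₕ)sₕ²/nₕ with Wₕ = Nₕ/30823:
  West: (15591/30823)²·(1−1377/15591)·52.2/1377 = 0.00884254
  South: (15232/30823)²·(1−1438/15232)·63.6/1438 = 0.0097812773
  → Var(ȳ_str) = 0.018623817.
Var(ȳ_srs) = (1 − 2815/30823)·68.86/2815 = 0.022227766.
deff = 0.018623817 / 0.022227766 = 0.8379.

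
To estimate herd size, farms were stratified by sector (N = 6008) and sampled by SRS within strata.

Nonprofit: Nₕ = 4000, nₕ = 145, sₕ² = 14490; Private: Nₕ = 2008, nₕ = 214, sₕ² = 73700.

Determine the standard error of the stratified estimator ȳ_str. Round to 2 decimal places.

8.78

Var(ȳ_str) = Σₕ Wₕ²(1 − fₕ)sₕ²/nₕ with Wₕ = Nₕ/N, N = 6008.
Nonprofit: Wₕ = 0.66577896; term = 0.66577896²·(1 − 0.03625000)·14490/145 = 42.689878.
Private: Wₕ = 0.33422104; term = 0.33422104²·(1 − 0.10657371)·73700/214 = 34.370038.
Sum = 77.059916.
SE = √(77.059916) = 8.78.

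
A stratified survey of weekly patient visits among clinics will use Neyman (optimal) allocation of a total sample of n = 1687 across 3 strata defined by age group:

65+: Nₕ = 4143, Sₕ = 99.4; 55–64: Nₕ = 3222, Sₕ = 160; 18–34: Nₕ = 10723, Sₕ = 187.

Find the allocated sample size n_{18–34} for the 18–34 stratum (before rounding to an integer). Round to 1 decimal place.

1153.5

Neyman allocation: nₕ = n·NₕSₕ / Σⱼ NⱼSⱼ.
Σ NⱼSⱼ = 4143·99.4 + 3222·160 + 10723·187 = 2.9325352 × 10^6.
n_{18–34} = 1687·10723·187 / (2.9325352 × 10^6) = 1153.5.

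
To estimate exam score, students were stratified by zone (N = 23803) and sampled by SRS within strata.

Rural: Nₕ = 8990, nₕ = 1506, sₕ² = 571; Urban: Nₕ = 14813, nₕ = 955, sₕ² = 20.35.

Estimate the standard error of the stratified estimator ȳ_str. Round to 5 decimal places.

Var(ȳ_str) = Σₕ Wₕ²(1 − fₕ)sₕ²/nₕ with Wₕ = Nₕ/N, N = 23803.
Rural: Wₕ = 0.37768349; term = 0.37768349²·(1 − 0.16751947)·571/1506 = 0.045023703.
Urban: Wₕ = 0.62231651; term = 0.62231651²·(1 − 0.06447040)·20.35/955 = 0.0077204254.
Sum = 0.052744128.
SE = √(0.052744128) = 0.22966.

0.22966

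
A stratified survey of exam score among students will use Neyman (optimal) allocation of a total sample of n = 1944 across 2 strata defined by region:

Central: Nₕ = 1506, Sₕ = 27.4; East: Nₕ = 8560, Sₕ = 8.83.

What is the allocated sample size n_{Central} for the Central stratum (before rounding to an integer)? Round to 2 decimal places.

686.51

Neyman allocation: nₕ = n·NₕSₕ / Σⱼ NⱼSⱼ.
Σ NⱼSⱼ = 1506·27.4 + 8560·8.83 = 116849.2.
n_{Central} = 1944·1506·27.4 / 116849.2 = 686.51.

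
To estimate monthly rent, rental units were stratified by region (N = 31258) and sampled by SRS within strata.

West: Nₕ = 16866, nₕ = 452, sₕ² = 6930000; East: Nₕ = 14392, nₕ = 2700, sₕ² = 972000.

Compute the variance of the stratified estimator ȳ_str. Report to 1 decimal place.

4406.1

Var(ȳ_str) = Σₕ Wₕ²(1 − fₕ)sₕ²/nₕ with Wₕ = Nₕ/N, N = 31258.
West: Wₕ = 0.53957387; term = 0.53957387²·(1 − 0.02679948)·6930000/452 = 4344.0914.
East: Wₕ = 0.46042613; term = 0.46042613²·(1 − 0.18760422)·972000/2700 = 61.999771.
Sum = 4406.0912.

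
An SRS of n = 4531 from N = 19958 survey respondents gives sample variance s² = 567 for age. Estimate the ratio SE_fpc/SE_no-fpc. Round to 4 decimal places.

f = n/N = 4531/19958 = 0.22702676.
SE_no-fpc = √(s²/n) = 0.35374841; SE_fpc = √((1−f)s²/n) = 0.3110117.
Ratio = √(1−f) = 0.87918897.

0.8792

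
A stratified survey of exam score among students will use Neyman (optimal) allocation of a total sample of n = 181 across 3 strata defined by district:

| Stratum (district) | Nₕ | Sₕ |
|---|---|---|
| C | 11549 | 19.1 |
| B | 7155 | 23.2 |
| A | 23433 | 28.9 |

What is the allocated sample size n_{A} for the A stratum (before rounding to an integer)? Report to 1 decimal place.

Neyman allocation: nₕ = n·NₕSₕ / Σⱼ NⱼSⱼ.
Σ NⱼSⱼ = 11549·19.1 + 7155·23.2 + 23433·28.9 = 1.0637956 × 10^6.
n_{A} = 181·23433·28.9 / (1.0637956 × 10^6) = 115.2.

115.2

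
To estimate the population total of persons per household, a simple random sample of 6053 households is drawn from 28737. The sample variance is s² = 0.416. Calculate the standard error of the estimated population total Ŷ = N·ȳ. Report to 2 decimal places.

Var(Ŷ) = N²·Var(ȳ) = N²·(1 − n/N)·s²/n.
f = 6053/28737 = 0.21063437; Var(ȳ) = 0.78936563·0.416/6053 = 5.4250141 × 10^-5.
Var(Ŷ) = 28737² · (5.4250141 × 10^-5) = 44800.589.
SE(Ŷ) = √(44800.589) = 211.66.

211.66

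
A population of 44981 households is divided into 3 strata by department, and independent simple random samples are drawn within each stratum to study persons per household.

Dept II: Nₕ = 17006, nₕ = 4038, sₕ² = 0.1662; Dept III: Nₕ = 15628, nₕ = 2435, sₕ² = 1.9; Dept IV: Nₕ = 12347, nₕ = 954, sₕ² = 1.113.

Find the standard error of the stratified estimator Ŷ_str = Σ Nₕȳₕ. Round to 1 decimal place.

578.0

Var(Ŷ_str) = Σₕ Nₕ²(1 − fₕ)sₕ²/nₕ.
Dept II: 17006²·(1 − 4038/17006)·0.1662/4038 = 9076.9487.
Dept III: 15628²·(1 − 2435/15628)·1.9/2435 = 160879.83.
Dept IV: 12347²·(1 − 954/12347)·1.113/954 = 164114.27.
Sum = 334071.05.
SE = √(334071.05) = 578.0.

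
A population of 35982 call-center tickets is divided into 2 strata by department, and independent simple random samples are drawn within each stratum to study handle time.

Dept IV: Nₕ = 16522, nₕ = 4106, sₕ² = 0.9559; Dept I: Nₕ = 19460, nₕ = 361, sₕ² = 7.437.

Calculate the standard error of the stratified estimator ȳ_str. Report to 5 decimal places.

Var(ȳ_str) = Σₕ Wₕ²(1 − fₕ)sₕ²/nₕ with Wₕ = Nₕ/N, N = 35982.
Dept IV: Wₕ = 0.45917403; term = 0.45917403²·(1 − 0.24851713)·0.9559/4106 = 3.6886482 × 10^-5.
Dept I: Wₕ = 0.54082597; term = 0.54082597²·(1 − 0.01855087)·7.437/361 = 0.0059138928.
Sum = 0.0059507793.
SE = √(0.0059507793) = 0.07714.

0.07714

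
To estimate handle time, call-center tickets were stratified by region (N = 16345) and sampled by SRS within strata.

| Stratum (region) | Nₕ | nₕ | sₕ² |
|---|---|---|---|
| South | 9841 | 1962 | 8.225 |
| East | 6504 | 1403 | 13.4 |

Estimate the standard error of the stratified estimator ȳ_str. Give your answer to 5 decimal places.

Var(ȳ_str) = Σₕ Wₕ²(1 − fₕ)sₕ²/nₕ with Wₕ = Nₕ/N, N = 16345.
South: Wₕ = 0.60208015; term = 0.60208015²·(1 − 0.19936998)·8.225/1962 = 0.0012166828.
East: Wₕ = 0.39791985; term = 0.39791985²·(1 − 0.21571341)·13.4/1403 = 0.0011860777.
Sum = 0.0024027605.
SE = √(0.0024027605) = 0.04902.

0.04902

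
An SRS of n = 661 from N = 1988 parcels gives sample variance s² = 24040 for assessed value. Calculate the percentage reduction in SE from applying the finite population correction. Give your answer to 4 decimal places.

18.2990

f = n/N = 661/1988 = 0.33249497.
SE_no-fpc = √(s²/n) = 6.030683; SE_fpc = √((1−f)s²/n) = 4.9271272.
Ratio = √(1−f) = 0.81700981. Reduction = 100·(1 − 0.81700981) = 18.2990%.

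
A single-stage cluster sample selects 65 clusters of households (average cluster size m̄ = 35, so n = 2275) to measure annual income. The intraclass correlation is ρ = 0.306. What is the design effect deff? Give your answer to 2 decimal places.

11.40

deff = 1 + (35 − 1)·0.306 = 1 + 10.404 = 11.404.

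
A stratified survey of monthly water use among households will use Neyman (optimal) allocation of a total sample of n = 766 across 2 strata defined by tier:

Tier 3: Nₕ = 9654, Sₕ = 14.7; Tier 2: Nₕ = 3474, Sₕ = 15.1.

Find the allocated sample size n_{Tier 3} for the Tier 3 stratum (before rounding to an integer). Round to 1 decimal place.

Neyman allocation: nₕ = n·NₕSₕ / Σⱼ NⱼSⱼ.
Σ NⱼSⱼ = 9654·14.7 + 3474·15.1 = 194371.2.
n_{Tier 3} = 766·9654·14.7 / 194371.2 = 559.3.

559.3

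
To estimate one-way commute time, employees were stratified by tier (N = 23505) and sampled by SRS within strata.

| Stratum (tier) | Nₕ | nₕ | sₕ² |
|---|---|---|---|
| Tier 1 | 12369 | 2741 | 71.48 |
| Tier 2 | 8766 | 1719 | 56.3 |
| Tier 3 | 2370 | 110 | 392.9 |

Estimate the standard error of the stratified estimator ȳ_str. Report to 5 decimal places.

0.20955

Var(ȳ_str) = Σₕ Wₕ²(1 − fₕ)sₕ²/nₕ with Wₕ = Nₕ/N, N = 23505.
Tier 1: Wₕ = 0.52622846; term = 0.52622846²·(1 − 0.22160239)·71.48/2741 = 0.0056211564.
Tier 2: Wₕ = 0.37294193; term = 0.37294193²·(1 − 0.19609856)·56.3/1719 = 0.003661995.
Tier 3: Wₕ = 0.10082961; term = 0.10082961²·(1 − 0.04641350)·392.9/110 = 0.034627857.
Sum = 0.043911008.
SE = √(0.043911008) = 0.20955.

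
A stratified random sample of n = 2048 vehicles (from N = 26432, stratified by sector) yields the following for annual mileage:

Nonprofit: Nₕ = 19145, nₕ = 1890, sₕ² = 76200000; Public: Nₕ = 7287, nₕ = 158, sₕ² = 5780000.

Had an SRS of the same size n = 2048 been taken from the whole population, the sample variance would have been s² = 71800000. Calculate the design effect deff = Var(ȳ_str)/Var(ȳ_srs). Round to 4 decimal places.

Var(ȳ_str) = Σ Wₕ²(1−fₕ)sₕ²/nₕ with Wₕ = Nₕ/26432:
  Nonprofit: (19145/26432)²·(1−1890/19145)·76200000/1890 = 19063.536
  Public: (7287/26432)²·(1−158/7287)·5780000/158 = 2720.1201
  → Var(ȳ_str) = 21783.656.
Var(ȳ_srs) = (1 − 2048/26432)·71800000/2048 = 32342.189.
deff = 21783.656 / 32342.189 = 0.6735.

0.6735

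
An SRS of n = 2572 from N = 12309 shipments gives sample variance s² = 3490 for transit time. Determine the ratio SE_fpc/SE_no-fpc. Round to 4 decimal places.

f = n/N = 2572/12309 = 0.20895280.
SE_no-fpc = √(s²/n) = 1.1648694; SE_fpc = √((1−f)s²/n) = 1.0360446.
Ratio = √(1−f) = 0.88940834.

0.8894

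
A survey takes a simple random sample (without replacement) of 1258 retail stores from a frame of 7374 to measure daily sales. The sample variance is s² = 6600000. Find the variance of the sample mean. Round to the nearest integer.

Under SRS without replacement, Var(ȳ) = (1 − f)·s²/n with f = n/N = 1258/7374 = 0.17059940.
Var(ȳ) = (1 − 0.17059940)·6600000/1258 = 0.82940060·5246.4229 = 4351.3863.

4351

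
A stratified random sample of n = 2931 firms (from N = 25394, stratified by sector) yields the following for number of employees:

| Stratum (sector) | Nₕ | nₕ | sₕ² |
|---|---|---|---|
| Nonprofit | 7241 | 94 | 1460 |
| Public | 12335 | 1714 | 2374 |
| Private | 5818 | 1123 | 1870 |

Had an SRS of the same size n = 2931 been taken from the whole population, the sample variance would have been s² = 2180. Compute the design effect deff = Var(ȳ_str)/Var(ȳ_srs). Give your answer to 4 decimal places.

2.4295

Var(ȳ_str) = Σ Wₕ²(1−fₕ)sₕ²/nₕ with Wₕ = Nₕ/25394:
  Nonprofit: (7241/25394)²·(1−94/7241)·1460/94 = 1.2464794
  Public: (12335/25394)²·(1−1714/12335)·2374/1714 = 0.28139231
  Private: (5818/25394)²·(1−1123/5818)·1870/1123 = 0.070535692
  → Var(ȳ_str) = 1.5984074.
Var(ȳ_srs) = (1 − 2931/25394)·2180/2931 = 0.65792641.
deff = 1.5984074 / 0.65792641 = 2.4295.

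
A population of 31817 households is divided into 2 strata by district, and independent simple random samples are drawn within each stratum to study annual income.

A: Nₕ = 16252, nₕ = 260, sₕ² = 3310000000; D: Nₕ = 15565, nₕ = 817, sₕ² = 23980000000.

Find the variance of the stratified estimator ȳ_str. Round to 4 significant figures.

9.924 × 10^6

Var(ȳ_str) = Σₕ Wₕ²(1 − fₕ)sₕ²/nₕ with Wₕ = Nₕ/N, N = 31817.
A: Wₕ = 0.51079612; term = 0.51079612²·(1 − 0.01599803)·3310000000/260 = 3.2684796 × 10^6.
D: Wₕ = 0.48920388; term = 0.48920388²·(1 − 0.05248956)·23980000000/817 = 6.6556568 × 10^6.
Sum = 9.9241364 × 10^6.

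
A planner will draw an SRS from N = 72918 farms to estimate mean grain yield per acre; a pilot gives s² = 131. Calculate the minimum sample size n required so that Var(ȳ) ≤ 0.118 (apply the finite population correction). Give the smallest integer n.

Without fpc, n₀ = s²/D = 131/0.118 = 1110.1695.
With fpc, (1 − n/N)·s²/n ≤ D requires n ≥ n₀/(1 + n₀/N) = 1110.1695/(1 + 1110.1695/72918) = 1093.5208.
Rounding up, n = 1094.

1094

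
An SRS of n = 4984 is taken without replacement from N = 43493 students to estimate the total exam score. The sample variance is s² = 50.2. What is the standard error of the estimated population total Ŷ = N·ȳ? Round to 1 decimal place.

Var(Ŷ) = N²·Var(ȳ) = N²·(1 − n/N)·s²/n.
f = 4984/43493 = 0.11459315; Var(ȳ) = 0.88540685·50.2/4984 = 0.0089180224.
Var(Ŷ) = 43493² · 0.0089180224 = 1.6869697 × 10^7.
SE(Ŷ) = √(1.6869697 × 10^7) = 4107.3.

4107.3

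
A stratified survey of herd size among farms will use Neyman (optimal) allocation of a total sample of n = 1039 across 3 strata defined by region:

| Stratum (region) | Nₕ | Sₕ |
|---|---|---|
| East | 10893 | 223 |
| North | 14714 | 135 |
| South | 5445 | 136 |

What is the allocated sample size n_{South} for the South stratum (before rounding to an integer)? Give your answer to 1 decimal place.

149.2

Neyman allocation: nₕ = n·NₕSₕ / Σⱼ NⱼSⱼ.
Σ NⱼSⱼ = 10893·223 + 14714·135 + 5445·136 = 5.156049 × 10^6.
n_{South} = 1039·5445·136 / (5.156049 × 10^6) = 149.2.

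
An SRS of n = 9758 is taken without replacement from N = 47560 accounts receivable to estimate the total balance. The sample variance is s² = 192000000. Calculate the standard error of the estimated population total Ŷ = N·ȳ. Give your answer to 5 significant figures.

Var(Ŷ) = N²·Var(ȳ) = N²·(1 − n/N)·s²/n.
f = 9758/47560 = 0.20517241; Var(ȳ) = 0.79482759·192000000/9758 = 15639.157.
Var(Ŷ) = 47560² · 15639.157 = 3.5375047 × 10^13.
SE(Ŷ) = √(3.5375047 × 10^13) = 5.9477 × 10^6.

5.9477 × 10^6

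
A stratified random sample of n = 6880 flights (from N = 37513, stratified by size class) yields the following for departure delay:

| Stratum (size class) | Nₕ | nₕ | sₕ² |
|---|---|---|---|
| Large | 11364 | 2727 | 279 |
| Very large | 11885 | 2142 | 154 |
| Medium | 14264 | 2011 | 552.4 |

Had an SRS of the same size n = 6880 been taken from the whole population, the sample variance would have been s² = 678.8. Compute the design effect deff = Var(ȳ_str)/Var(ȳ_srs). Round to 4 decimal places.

Var(ȳ_str) = Σ Wₕ²(1−fₕ)sₕ²/nₕ with Wₕ = Nₕ/37513:
  Large: (11364/37513)²·(1−2727/11364)·279/2727 = 0.0071359141
  Very large: (11885/37513)²·(1−2142/11885)·154/2142 = 0.0059160188
  Medium: (14264/37513)²·(1−2011/14264)·552.4/2011 = 0.034116288
  → Var(ȳ_str) = 0.047168221.
Var(ȳ_srs) = (1 − 6880/37513)·678.8/6880 = 0.08056773.
deff = 0.047168221 / 0.08056773 = 0.5854.

0.5854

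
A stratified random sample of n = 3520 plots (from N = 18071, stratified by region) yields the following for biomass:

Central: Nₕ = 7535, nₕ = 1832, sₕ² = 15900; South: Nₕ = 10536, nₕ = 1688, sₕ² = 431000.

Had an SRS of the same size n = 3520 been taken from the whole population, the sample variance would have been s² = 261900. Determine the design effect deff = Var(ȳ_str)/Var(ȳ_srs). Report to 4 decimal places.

Var(ȳ_str) = Σ Wₕ²(1−fₕ)sₕ²/nₕ with Wₕ = Nₕ/18071:
  Central: (7535/18071)²·(1−1832/7535)·15900/1832 = 1.1420731
  South: (10536/18071)²·(1−1688/10536)·431000/1688 = 72.888889
  → Var(ȳ_str) = 74.030962.
Var(ȳ_srs) = (1 − 3520/18071)·261900/3520 = 59.910575.
deff = 74.030962 / 59.910575 = 1.2357.

1.2357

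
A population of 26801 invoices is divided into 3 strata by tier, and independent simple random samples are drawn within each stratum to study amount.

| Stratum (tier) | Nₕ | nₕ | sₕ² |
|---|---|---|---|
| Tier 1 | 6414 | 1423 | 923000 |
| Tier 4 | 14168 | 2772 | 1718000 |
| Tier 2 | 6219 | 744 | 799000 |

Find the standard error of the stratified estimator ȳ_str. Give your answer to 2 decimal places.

14.80

Var(ȳ_str) = Σₕ Wₕ²(1 − fₕ)sₕ²/nₕ with Wₕ = Nₕ/N, N = 26801.
Tier 1: Wₕ = 0.23931943; term = 0.23931943²·(1 − 0.22185843)·923000/1423 = 28.907553.
Tier 4: Wₕ = 0.52863699; term = 0.52863699²·(1 − 0.19565217)·1718000/2772 = 139.31213.
Tier 2: Wₕ = 0.23204358; term = 0.23204358²·(1 − 0.11963338)·799000/744 = 50.906885.
Sum = 219.12657.
SE = √(219.12657) = 14.80.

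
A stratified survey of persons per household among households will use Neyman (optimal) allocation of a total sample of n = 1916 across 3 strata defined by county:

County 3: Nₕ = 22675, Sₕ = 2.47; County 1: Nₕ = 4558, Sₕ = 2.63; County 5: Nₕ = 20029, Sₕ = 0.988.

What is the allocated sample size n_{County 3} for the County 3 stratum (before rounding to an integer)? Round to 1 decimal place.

Neyman allocation: nₕ = n·NₕSₕ / Σⱼ NⱼSⱼ.
Σ NⱼSⱼ = 22675·2.47 + 4558·2.63 + 20029·0.988 = 87783.442.
n_{County 3} = 1916·22675·2.47 / 87783.442 = 1222.4.

1222.4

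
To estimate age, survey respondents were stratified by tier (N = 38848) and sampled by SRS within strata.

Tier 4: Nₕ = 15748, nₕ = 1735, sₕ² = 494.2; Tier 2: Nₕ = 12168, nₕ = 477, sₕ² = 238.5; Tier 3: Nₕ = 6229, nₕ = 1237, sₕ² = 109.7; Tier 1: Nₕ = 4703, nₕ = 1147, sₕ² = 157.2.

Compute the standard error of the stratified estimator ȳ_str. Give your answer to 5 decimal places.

0.30352

Var(ȳ_str) = Σₕ Wₕ²(1 − fₕ)sₕ²/nₕ with Wₕ = Nₕ/N, N = 38848.
Tier 4: Wₕ = 0.40537479; term = 0.40537479²·(1 − 0.11017272)·494.2/1735 = 0.041650715.
Tier 2: Wₕ = 0.31322076; term = 0.31322076²·(1 − 0.03920118)·238.5/477 = 0.047130662.
Tier 3: Wₕ = 0.16034287; term = 0.16034287²·(1 − 0.19858725)·109.7/1237 = 0.001827227.
Tier 1: Wₕ = 0.12106157; term = 0.12106157²·(1 − 0.24388688)·157.2/1147 = 0.0015187578.
Sum = 0.092127362.
SE = √(0.092127362) = 0.30352.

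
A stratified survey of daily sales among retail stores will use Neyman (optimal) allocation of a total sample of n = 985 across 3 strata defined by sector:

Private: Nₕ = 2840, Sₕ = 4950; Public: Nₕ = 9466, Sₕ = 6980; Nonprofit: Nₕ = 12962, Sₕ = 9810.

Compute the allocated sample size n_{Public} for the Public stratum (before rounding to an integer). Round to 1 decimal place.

Neyman allocation: nₕ = n·NₕSₕ / Σⱼ NⱼSⱼ.
Σ NⱼSⱼ = 2840·4950 + 9466·6980 + 12962·9810 = 2.072879 × 10^8.
n_{Public} = 985·9466·6980 / (2.072879 × 10^8) = 314.0.

314.0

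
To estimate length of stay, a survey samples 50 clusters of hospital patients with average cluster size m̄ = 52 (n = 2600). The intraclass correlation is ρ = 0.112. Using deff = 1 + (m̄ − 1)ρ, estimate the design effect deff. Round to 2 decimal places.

deff = 1 + (52 − 1)·0.112 = 1 + 5.712 = 6.712.

6.71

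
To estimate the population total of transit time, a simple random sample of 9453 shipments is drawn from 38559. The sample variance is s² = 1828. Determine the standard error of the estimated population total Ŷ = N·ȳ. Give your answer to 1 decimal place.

Var(Ŷ) = N²·Var(ȳ) = N²·(1 − n/N)·s²/n.
f = 9453/38559 = 0.24515677; Var(ȳ) = 0.75484323·1828/9453 = 0.1459699.
Var(Ŷ) = 38559² · 0.1459699 = 2.1702753 × 10^8.
SE(Ŷ) = √(2.1702753 × 10^8) = 14731.9.

14731.9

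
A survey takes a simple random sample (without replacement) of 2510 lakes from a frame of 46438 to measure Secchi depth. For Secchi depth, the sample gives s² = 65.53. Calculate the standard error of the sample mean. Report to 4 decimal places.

0.1572

Under SRS without replacement, Var(ȳ) = (1 − f)·s²/n with f = n/N = 2510/46438 = 0.05405056.
Var(ȳ) = (1 − 0.05405056)·65.53/2510 = 0.94594944·0.02610757 = 0.024696441.
SE(ȳ) = √(0.024696441) = 0.1572.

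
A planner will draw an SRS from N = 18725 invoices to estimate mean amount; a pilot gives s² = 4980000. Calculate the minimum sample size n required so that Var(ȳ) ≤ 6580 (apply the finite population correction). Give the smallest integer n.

Without fpc, n₀ = s²/D = 4980000/6580 = 756.8389.
With fpc, (1 − n/N)·s²/n ≤ D requires n ≥ n₀/(1 + n₀/N) = 756.8389/(1 + 756.8389/18725) = 727.4369.
Rounding up, n = 728.

728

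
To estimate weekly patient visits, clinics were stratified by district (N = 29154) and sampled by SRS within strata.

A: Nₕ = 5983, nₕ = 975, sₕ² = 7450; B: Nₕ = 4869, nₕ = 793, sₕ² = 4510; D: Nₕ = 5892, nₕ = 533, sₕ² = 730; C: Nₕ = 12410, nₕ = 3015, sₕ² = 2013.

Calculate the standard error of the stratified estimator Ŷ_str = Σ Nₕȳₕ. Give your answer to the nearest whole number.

21515

Var(Ŷ_str) = Σₕ Nₕ²(1 − fₕ)sₕ²/nₕ.
A: 5983²·(1 − 975/5983)·7450/975 = 2.2894701 × 10^8.
B: 4869²·(1 − 793/4869)·4510/793 = 1.1286968 × 10^8.
D: 5892²·(1 − 533/5892)·730/533 = 4.3245622 × 10^7.
C: 12410²·(1 − 3015/12410)·2013/3015 = 7.7843979 × 10^7.
Sum = 4.6290629 × 10^8.
SE = √(4.6290629 × 10^8) = 21515.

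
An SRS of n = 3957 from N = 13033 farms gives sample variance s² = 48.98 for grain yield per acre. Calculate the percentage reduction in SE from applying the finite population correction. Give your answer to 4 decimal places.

f = n/N = 3957/13033 = 0.30361390.
SE_no-fpc = √(s²/n) = 0.11125675; SE_fpc = √((1−f)s²/n) = 0.09284348.
Ratio = √(1−f) = 0.83449751. Reduction = 100·(1 − 0.83449751) = 16.5502%.

16.5502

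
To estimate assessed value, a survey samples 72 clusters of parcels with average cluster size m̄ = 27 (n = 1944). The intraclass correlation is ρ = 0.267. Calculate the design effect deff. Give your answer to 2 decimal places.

7.94

deff = 1 + (27 − 1)·0.267 = 1 + 6.942 = 7.942.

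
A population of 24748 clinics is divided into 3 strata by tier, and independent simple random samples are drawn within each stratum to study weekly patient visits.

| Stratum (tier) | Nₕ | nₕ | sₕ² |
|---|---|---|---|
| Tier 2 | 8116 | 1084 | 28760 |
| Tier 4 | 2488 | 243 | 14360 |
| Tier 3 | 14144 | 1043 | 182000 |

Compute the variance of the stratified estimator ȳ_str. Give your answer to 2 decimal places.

55.81

Var(ȳ_str) = Σₕ Wₕ²(1 − fₕ)sₕ²/nₕ with Wₕ = Nₕ/N, N = 24748.
Tier 2: Wₕ = 0.32794569; term = 0.32794569²·(1 − 0.13356333)·28760/1084 = 2.472295.
Tier 4: Wₕ = 0.10053338; term = 0.10053338²·(1 − 0.09766881)·14360/243 = 0.53893287.
Tier 3: Wₕ = 0.57152093; term = 0.57152093²·(1 − 0.07374152)·182000/1043 = 52.793877.
Sum = 55.805105.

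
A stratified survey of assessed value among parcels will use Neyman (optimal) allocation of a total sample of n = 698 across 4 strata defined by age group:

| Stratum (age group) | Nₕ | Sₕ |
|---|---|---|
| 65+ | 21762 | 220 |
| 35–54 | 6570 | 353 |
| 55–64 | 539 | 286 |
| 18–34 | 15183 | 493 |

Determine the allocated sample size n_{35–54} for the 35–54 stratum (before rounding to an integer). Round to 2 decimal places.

Neyman allocation: nₕ = n·NₕSₕ / Σⱼ NⱼSⱼ.
Σ NⱼSⱼ = 21762·220 + 6570·353 + 539·286 + 15183·493 = 1.4746223 × 10^7.
n_{35–54} = 698·6570·353 / (1.4746223 × 10^7) = 109.78.

109.78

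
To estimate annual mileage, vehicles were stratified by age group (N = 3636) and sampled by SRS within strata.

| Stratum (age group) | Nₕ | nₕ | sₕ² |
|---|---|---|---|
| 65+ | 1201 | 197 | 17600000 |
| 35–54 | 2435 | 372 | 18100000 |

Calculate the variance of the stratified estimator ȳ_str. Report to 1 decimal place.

Var(ȳ_str) = Σₕ Wₕ²(1 − fₕ)sₕ²/nₕ with Wₕ = Nₕ/N, N = 3636.
65+: Wₕ = 0.33030803; term = 0.33030803²·(1 − 0.16402998)·17600000/197 = 8148.4577.
35–54: Wₕ = 0.66969197; term = 0.66969197²·(1 − 0.15277207)·18100000/372 = 18487.836.
Sum = 26636.294.

26636.3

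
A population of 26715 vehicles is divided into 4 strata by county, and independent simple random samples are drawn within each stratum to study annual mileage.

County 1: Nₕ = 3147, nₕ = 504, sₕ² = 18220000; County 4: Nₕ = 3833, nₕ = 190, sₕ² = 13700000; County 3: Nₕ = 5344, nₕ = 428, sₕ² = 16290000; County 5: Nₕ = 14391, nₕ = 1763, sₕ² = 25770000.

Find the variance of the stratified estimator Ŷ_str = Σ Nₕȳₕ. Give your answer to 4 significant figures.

4.964 × 10^12

Var(Ŷ_str) = Σₕ Nₕ²(1 − fₕ)sₕ²/nₕ.
County 1: 3147²·(1 − 504/3147)·18220000/504 = 3.0068499 × 10^11.
County 4: 3833²·(1 − 190/3833)·13700000/190 = 1.0068504 × 10^12.
County 3: 5344²·(1 − 428/5344)·16290000/428 = 9.9989786 × 10^11.
County 5: 14391²·(1 − 1763/14391)·25770000/1763 = 2.6563644 × 10^12.
Sum = 4.9637977 × 10^12.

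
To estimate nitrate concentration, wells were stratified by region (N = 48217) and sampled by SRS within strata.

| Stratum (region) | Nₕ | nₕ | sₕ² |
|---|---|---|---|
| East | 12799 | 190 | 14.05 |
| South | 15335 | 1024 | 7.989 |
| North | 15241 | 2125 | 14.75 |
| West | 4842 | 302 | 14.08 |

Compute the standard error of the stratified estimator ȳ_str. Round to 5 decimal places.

0.08311

Var(ȳ_str) = Σₕ Wₕ²(1 − fₕ)sₕ²/nₕ with Wₕ = Nₕ/N, N = 48217.
East: Wₕ = 0.26544580; term = 0.26544580²·(1 − 0.01484491)·14.05/190 = 0.0051330919.
South: Wₕ = 0.31804135; term = 0.31804135²·(1 − 0.06677535)·7.989/1024 = 7.3645439 × 10^-4.
North: Wₕ = 0.31609183; term = 0.31609183²·(1 − 0.13942655)·14.75/2125 = 5.968258 × 10^-4.
West: Wₕ = 0.10042101; term = 0.10042101²·(1 − 0.06237092)·14.08/302 = 4.4083491 × 10^-4.
Sum = 0.006907207.
SE = √(0.006907207) = 0.08311.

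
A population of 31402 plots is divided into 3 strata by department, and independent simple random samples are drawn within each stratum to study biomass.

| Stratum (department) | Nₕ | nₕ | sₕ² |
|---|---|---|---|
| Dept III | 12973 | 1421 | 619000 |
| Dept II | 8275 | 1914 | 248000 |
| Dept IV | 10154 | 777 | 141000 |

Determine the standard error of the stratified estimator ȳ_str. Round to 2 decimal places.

Var(ȳ_str) = Σₕ Wₕ²(1 − fₕ)sₕ²/nₕ with Wₕ = Nₕ/N, N = 31402.
Dept III: Wₕ = 0.41312655; term = 0.41312655²·(1 − 0.10953519)·619000/1421 = 66.203287.
Dept II: Wₕ = 0.26351825; term = 0.26351825²·(1 − 0.23129909)·248000/1914 = 6.9165342.
Dept IV: Wₕ = 0.32335520; term = 0.32335520²·(1 − 0.07652157)·141000/777 = 17.522035.
Sum = 90.641856.
SE = √(90.641856) = 9.52.

9.52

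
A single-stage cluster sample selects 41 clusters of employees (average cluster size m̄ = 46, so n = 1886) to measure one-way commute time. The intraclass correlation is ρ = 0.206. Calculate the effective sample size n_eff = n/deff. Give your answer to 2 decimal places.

deff = 1 + (46 − 1)·0.206 = 1 + 9.27 = 10.27.
n_eff = 1886 / 10.27 = 183.64.

183.64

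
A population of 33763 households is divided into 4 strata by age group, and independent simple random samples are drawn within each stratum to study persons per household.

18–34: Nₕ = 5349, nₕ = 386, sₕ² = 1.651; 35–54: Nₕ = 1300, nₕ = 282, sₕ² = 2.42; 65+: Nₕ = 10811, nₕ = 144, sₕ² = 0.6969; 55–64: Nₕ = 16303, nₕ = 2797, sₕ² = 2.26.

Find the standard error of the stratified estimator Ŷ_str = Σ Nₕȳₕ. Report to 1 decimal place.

Var(Ŷ_str) = Σₕ Nₕ²(1 − fₕ)sₕ²/nₕ.
18–34: 5349²·(1 − 386/5349)·1.651/386 = 113547.26.
35–54: 1300²·(1 − 282/1300)·2.42/282 = 11356.837.
65+: 10811²·(1 − 144/10811)·0.6969/144 = 558105.28.
55–64: 16303²·(1 − 2797/16303)·2.26/2797 = 177914.05.
Sum = 860923.43.
SE = √(860923.43) = 927.9.

927.9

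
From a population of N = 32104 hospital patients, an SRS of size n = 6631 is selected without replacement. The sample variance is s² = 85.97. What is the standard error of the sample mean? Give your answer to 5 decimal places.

0.10142

Under SRS without replacement, Var(ȳ) = (1 − f)·s²/n with f = n/N = 6631/32104 = 0.20654747.
Var(ȳ) = (1 − 0.20654747)·85.97/6631 = 0.79345253·0.012964862 = 0.010287003.
SE(ȳ) = √(0.010287003) = 0.10142.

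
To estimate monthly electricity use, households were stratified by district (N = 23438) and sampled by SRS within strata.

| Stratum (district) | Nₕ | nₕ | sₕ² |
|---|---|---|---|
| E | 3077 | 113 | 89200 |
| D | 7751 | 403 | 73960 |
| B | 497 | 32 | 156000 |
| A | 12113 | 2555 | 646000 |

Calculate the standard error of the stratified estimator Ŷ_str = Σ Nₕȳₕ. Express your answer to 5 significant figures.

219210

Var(Ŷ_str) = Σₕ Nₕ²(1 − fₕ)sₕ²/nₕ.
E: 3077²·(1 − 113/3077)·89200/113 = 7.1993304 × 10^9.
D: 7751²·(1 − 403/7751)·73960/403 = 1.0452465 × 10^10.
B: 497²·(1 − 32/497)·156000/32 = 1.1266369 × 10^9.
A: 12113²·(1 − 2555/12113)·646000/2555 = 2.9272537 × 10^10.
Sum = 4.8050969 × 10^10.
SE = √(4.8050969 × 10^10) = 219210.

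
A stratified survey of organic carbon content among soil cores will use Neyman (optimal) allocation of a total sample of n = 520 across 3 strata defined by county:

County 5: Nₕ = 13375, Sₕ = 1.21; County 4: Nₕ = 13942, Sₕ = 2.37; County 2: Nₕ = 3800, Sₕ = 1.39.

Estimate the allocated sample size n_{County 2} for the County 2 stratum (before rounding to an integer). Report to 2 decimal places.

Neyman allocation: nₕ = n·NₕSₕ / Σⱼ NⱼSⱼ.
Σ NⱼSⱼ = 13375·1.21 + 13942·2.37 + 3800·1.39 = 54508.29.
n_{County 2} = 520·3800·1.39 / 54508.29 = 50.39.

50.39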